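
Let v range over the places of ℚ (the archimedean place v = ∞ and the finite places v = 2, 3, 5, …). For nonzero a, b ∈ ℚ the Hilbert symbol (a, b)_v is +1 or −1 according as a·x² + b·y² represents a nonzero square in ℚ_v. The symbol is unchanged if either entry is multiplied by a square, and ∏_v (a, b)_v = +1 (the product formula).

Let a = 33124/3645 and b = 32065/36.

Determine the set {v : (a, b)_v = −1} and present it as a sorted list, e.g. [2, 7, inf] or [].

[5, 53]

Mod squares: a ≡ 5, b ≡ 265. Check v ∈ {∞, 2, 3, 5, 7, 11, 13, 53}.
v=∞: 5 > 0 and 265 > 0  ⇒  (a,b)_∞ = +1.
v=5: a=5^-1·(≡1), b=5^1·(≡3) mod 5; (1|5)=+1, (3|5)=-1; (−1)^{-1·1·2}·(+1)^1·(-1)^-1 = -1.
v=13: a=13^2·(≡8), b=13^0·(≡2) mod 13; (8|13)=-1, (2|13)=-1; (−1)^{2·0·6}·(-1)^0·(-1)^2 = +1.
v=7: a=7^2·(≡5), b=7^0·(≡5) mod 7; (5|7)=-1, (5|7)=-1; (−1)^{2·0·3}·(-1)^0·(-1)^2 = +1.
v=3: a=3^-6·(≡2), b=3^-2·(≡1) mod 3; (2|3)=-1, (1|3)=+1; (−1)^{-6·-2·1}·(-1)^-2·(+1)^-6 = +1.
v=53: a=53^0·(≡31), b=53^1·(≡33) mod 53; (31|53)=-1, (33|53)=-1; (−1)^{0·1·26}·(-1)^1·(-1)^0 = -1.
v=11: a=11^0·(≡9), b=11^2·(≡4) mod 11; (9|11)=+1, (4|11)=+1; (−1)^{0·2·5}·(+1)^2·(+1)^0 = +1.
v=2: v_2(a)=2, v_2(b)=-2; units ≡ 5, 1 (mod 8); ε·ε+αω+βω = 0·0+2·0+-2·1 ≡ 0  ⇒  (a,b)_2 = +1.
|Ram(5, 265)| = 2, even; anisotropic at {5, 53}.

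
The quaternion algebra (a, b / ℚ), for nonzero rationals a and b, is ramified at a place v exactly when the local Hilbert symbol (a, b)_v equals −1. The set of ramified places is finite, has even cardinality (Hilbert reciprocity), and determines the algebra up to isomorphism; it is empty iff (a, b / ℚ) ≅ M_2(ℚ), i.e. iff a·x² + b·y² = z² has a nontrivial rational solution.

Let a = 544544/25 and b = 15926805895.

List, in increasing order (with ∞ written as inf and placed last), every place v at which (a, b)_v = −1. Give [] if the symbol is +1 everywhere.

[7, 11]

(a, b) ≡ (34034, 55) mod (ℚ^×)²; places V = {2, 5, 7, 11, 13, 17, ∞}.
(a,b)_5: α=-2, u≡4; β=1, v≡4 (mod 5); (4|5)=+1, (4|5)=+1; sign (−1)^0·+1^1·+1^-2 = +1.
(a,b)_∞: sgn(34034)=+, sgn(55)=+, so +1.
(a,b)_2: α=5, β=0; u≡1, v≡7 (mod 8); ε(u)ε(v)=0·1, αω(v)=5·0, βω(u)=0·0; sum ≡ 0  ⇒  +1.
(a,b)_7: α=1, u≡2; β=2, v≡3 (mod 7); (2|7)=+1, (3|7)=-1; sign (−1)^0·+1^2·-1^1 = -1.
(a,b)_11: α=1, u≡5; β=3, v≡3 (mod 11); (5|11)=+1, (3|11)=+1; sign (−1)^1·+1^3·+1^1 = -1.
(a,b)_17: α=1, u≡9; β=2, v≡16 (mod 17); (9|17)=+1, (16|17)=+1; sign (−1)^0·+1^2·+1^1 = +1.
(a,b)_13: α=1, u≡11; β=2, v≡9 (mod 13); (11|13)=-1, (9|13)=+1; sign (−1)^0·-1^2·+1^1 = +1.
|Ram(34034, 55)| = 2, even; anisotropic at {7, 11}.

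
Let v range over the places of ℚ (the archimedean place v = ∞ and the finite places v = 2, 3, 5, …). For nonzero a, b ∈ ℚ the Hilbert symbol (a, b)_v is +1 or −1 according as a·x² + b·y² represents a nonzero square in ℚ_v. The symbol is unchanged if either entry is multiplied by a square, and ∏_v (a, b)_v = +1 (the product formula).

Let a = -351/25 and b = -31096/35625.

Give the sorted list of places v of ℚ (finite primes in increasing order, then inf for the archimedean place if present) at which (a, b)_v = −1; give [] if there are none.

(a, b) ≡ (-39, -2622) mod (ℚ^×)²; places V = {2, 3, 5, 13, 19, 23, ∞}.
(a,b)_19: α=0, u≡8; β=-1, v≡2 (mod 19); (8|19)=-1, (2|19)=-1; sign (−1)^0·-1^-1·-1^0 = -1.
(a,b)_∞: sgn(-39)=−, sgn(-2622)=−, so -1.
(a,b)_2: α=0, β=3; u≡1, v≡1 (mod 8); ε(u)ε(v)=0·0, αω(v)=0·0, βω(u)=3·0; sum ≡ 0  ⇒  +1.
(a,b)_5: α=-2, u≡4; β=-4, v≡2 (mod 5); (4|5)=+1, (2|5)=-1; sign (−1)^0·+1^-4·-1^-2 = +1.
(a,b)_13: α=1, u≡1; β=2, v≡10 (mod 13); (1|13)=+1, (10|13)=+1; sign (−1)^0·+1^2·+1^1 = +1.
(a,b)_23: α=0, u≡20; β=1, v≡9 (mod 23); (20|23)=-1, (9|23)=+1; sign (−1)^0·-1^1·+1^0 = -1.
(a,b)_3: α=3, u≡2; β=-1, v≡2 (mod 3); (2|3)=-1, (2|3)=-1; sign (−1)^1·-1^-1·-1^3 = -1.
Ram(-39, -2622) = {3, 19, 23, ∞}; no ℚ_3-point on the conic.

[3, 19, 23, inf]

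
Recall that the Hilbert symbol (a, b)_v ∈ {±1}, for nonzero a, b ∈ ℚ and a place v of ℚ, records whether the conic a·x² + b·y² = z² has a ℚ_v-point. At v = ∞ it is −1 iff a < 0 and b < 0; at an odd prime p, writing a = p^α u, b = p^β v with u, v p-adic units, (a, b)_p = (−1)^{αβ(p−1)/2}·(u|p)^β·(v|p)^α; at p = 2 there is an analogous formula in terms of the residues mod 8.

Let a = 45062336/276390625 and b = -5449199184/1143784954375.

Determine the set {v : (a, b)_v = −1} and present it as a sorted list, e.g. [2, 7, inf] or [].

[3, 13]

Mod squares: a ≡ 11, b ≡ -3003. Check v ∈ {∞, 2, 3, 5, 7, 11, 13, 19, 23, 37}.
v=23: a=23^2·(≡11), b=23^-2·(≡14) mod 23; (11|23)=-1, (14|23)=-1; (−1)^{2·-2·11}·(-1)^-2·(-1)^2 = +1.
v=7: a=7^-2·(≡1), b=7^-1·(≡6) mod 7; (1|7)=+1, (6|7)=-1; (−1)^{-2·-1·3}·(+1)^-1·(-1)^-2 = +1.
v=∞: 11 > 0 and -3003 < 0  ⇒  (a,b)_∞ = +1.
v=37: a=37^0·(≡28), b=37^-2·(≡20) mod 37; (28|37)=+1, (20|37)=-1; (−1)^{0·-2·18}·(+1)^-2·(-1)^0 = +1.
v=2: v_2(a)=6, v_2(b)=4; units ≡ 3, 5 (mod 8); ε·ε+αω+βω = 1·0+6·1+4·1 ≡ 0  ⇒  (a,b)_2 = +1.
v=3: a=3^0·(≡2), b=3^9·(≡1) mod 3; (2|3)=-1, (1|3)=+1; (−1)^{0·9·1}·(-1)^9·(+1)^0 = -1.
v=5: a=5^-6·(≡4), b=5^-4·(≡3) mod 5; (4|5)=+1, (3|5)=-1; (−1)^{-6·-4·2}·(+1)^-4·(-1)^-6 = +1.
v=19: a=19^-2·(≡17), b=19^-2·(≡14) mod 19; (17|19)=+1, (14|19)=-1; (−1)^{-2·-2·9}·(+1)^-2·(-1)^-2 = +1.
v=11: a=11^3·(≡4), b=11^3·(≡6) mod 11; (4|11)=+1, (6|11)=-1; (−1)^{3·3·5}·(+1)^3·(-1)^3 = +1.
v=13: a=13^0·(≡5), b=13^1·(≡1) mod 13; (5|13)=-1, (1|13)=+1; (−1)^{0·1·6}·(-1)^1·(+1)^0 = -1.
Ram(11, -3003) = {3, 13}; no ℚ_3-point on the conic.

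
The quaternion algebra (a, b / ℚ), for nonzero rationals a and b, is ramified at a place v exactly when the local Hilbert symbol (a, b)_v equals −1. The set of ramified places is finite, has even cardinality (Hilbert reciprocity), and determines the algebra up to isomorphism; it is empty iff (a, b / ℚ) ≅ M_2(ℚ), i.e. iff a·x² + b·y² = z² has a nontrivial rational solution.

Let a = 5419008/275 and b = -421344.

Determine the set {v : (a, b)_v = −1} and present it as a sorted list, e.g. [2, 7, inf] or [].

[3, 7, 11, 19]

(a, b) ≡ (33, -2926) mod (ℚ^×)²; places V = {2, 3, 5, 7, 11, 19, ∞}.
(a,b)_∞: sgn(33)=+, sgn(-2926)=−, so +1.
(a,b)_5: α=-2, u≡3; β=0, v≡1 (mod 5); (3|5)=-1, (1|5)=+1; sign (−1)^0·-1^0·+1^-2 = +1.
(a,b)_19: α=0, u≡2; β=1, v≡16 (mod 19); (2|19)=-1, (16|19)=+1; sign (−1)^0·-1^1·+1^0 = -1.
(a,b)_3: α=3, u≡2; β=2, v≡2 (mod 3); (2|3)=-1, (2|3)=-1; sign (−1)^0·-1^2·-1^3 = -1.
(a,b)_2: α=12, β=5; u≡1, v≡1 (mod 8); ε(u)ε(v)=0·0, αω(v)=12·0, βω(u)=5·0; sum ≡ 0  ⇒  +1.
(a,b)_11: α=-1, u≡4; β=1, v≡9 (mod 11); (4|11)=+1, (9|11)=+1; sign (−1)^1·+1^1·+1^-1 = -1.
(a,b)_7: α=2, u≡3; β=1, v≡1 (mod 7); (3|7)=-1, (1|7)=+1; sign (−1)^0·-1^1·+1^2 = -1.
Ram(33, -2926) = {3, 7, 11, 19}; no ℚ_3-point on the conic.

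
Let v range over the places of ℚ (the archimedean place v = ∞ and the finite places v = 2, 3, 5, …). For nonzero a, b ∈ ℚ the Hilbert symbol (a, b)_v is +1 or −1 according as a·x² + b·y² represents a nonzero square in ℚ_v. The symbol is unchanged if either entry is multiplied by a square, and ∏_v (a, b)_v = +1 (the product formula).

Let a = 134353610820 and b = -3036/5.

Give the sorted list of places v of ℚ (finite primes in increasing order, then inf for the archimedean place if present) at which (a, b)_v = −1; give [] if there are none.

[3, 23]

Mod squares: a ≡ 345, b ≡ -3795. Check v ∈ {∞, 2, 3, 5, 11, 13, 23}.
v=∞: 345 > 0 and -3795 < 0  ⇒  (a,b)_∞ = +1.
v=2: v_2(a)=2, v_2(b)=2; units ≡ 1, 5 (mod 8); ε·ε+αω+βω = 0·0+2·1+2·0 ≡ 0  ⇒  (a,b)_2 = +1.
v=11: a=11^2·(≡4), b=11^1·(≡2) mod 11; (4|11)=+1, (2|11)=-1; (−1)^{2·1·5}·(+1)^1·(-1)^2 = +1.
v=3: a=3^3·(≡1), b=3^1·(≡1) mod 3; (1|3)=+1, (1|3)=+1; (−1)^{3·1·1}·(+1)^1·(+1)^3 = -1.
v=5: a=5^1·(≡4), b=5^-1·(≡4) mod 5; (4|5)=+1, (4|5)=+1; (−1)^{1·-1·2}·(+1)^-1·(+1)^1 = +1.
v=13: a=13^2·(≡11), b=13^0·(≡9) mod 13; (11|13)=-1, (9|13)=+1; (−1)^{2·0·6}·(-1)^0·(+1)^2 = +1.
v=23: a=23^3·(≡22), b=23^1·(≡15) mod 23; (22|23)=-1, (15|23)=-1; (−1)^{3·1·11}·(-1)^1·(-1)^3 = -1.
|Ram(345, -3795)| = 2, even; anisotropic at {3, 23}.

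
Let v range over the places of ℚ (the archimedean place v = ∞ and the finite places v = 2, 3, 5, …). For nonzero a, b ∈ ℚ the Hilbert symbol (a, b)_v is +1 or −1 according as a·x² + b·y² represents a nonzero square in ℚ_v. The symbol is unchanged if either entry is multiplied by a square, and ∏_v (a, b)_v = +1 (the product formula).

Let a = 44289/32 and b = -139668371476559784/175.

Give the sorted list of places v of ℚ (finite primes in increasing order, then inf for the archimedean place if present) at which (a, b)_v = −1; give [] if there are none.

[2, 19, 23, 37]

Mod squares: a ≡ 9842, b ≡ -6118. Check v ∈ {∞, 2, 3, 5, 7, 19, 23, 37}.
v=23: a=23^0·(≡22), b=23^1·(≡14) mod 23; (22|23)=-1, (14|23)=-1; (−1)^{0·1·11}·(-1)^1·(-1)^0 = -1.
v=5: a=5^0·(≡2), b=5^-2·(≡3) mod 5; (2|5)=-1, (3|5)=-1; (−1)^{0·-2·2}·(-1)^-2·(-1)^0 = +1.
v=7: a=7^1·(≡5), b=7^-1·(≡4) mod 7; (5|7)=-1, (4|7)=+1; (−1)^{1·-1·3}·(-1)^-1·(+1)^1 = +1.
v=2: v_2(a)=-5, v_2(b)=3; units ≡ 1, 5 (mod 8); ε·ε+αω+βω = 0·0+-5·1+3·0 ≡ 1  ⇒  (a,b)_2 = -1.
v=19: a=19^1·(≡1), b=19^3·(≡5) mod 19; (1|19)=+1, (5|19)=+1; (−1)^{1·3·9}·(+1)^3·(+1)^1 = -1.
v=∞: 9842 > 0 and -6118 < 0  ⇒  (a,b)_∞ = +1.
v=3: a=3^2·(≡2), b=3^10·(≡2) mod 3; (2|3)=-1, (2|3)=-1; (−1)^{2·10·1}·(-1)^10·(-1)^2 = +1.
v=37: a=37^1·(≡27), b=37^4·(≡19) mod 37; (27|37)=+1, (19|37)=-1; (−1)^{1·4·18}·(+1)^4·(-1)^1 = -1.
|Ram(9842, -6118)| = 4, even; anisotropic at {2, 19, 23, 37}.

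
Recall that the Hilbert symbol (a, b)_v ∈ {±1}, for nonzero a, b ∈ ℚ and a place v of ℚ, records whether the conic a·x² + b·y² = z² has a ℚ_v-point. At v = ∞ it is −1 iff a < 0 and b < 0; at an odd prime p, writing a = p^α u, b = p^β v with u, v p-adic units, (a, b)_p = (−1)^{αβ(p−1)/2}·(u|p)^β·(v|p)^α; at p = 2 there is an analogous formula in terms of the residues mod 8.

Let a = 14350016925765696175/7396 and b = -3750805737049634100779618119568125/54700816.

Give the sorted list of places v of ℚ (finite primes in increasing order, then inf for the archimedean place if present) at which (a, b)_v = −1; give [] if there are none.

[2, 13, 23, 31]

Mod squares: a ≡ 527527, b ≡ -54901. Check v ∈ {∞, 2, 5, 7, 11, 13, 17, 19, 23, 31, 43}.
v=2: v_2(a)=-2, v_2(b)=-4; units ≡ 7, 3 (mod 8); ε·ε+αω+βω = 1·1+-2·1+-4·0 ≡ 1  ⇒  (a,b)_2 = -1.
v=31: a=31^3·(≡17), b=31^5·(≡13) mod 31; (17|31)=-1, (13|31)=-1; (−1)^{3·5·15}·(-1)^5·(-1)^3 = -1.
v=13: a=13^1·(≡6), b=13^2·(≡8) mod 13; (6|13)=-1, (8|13)=-1; (−1)^{1·2·6}·(-1)^2·(-1)^1 = -1.
v=43: a=43^-2·(≡12), b=43^-4·(≡23) mod 43; (12|43)=-1, (23|43)=+1; (−1)^{-2·-4·21}·(-1)^-4·(+1)^-2 = +1.
v=19: a=19^2·(≡9), b=19^4·(≡9) mod 19; (9|19)=+1, (9|19)=+1; (−1)^{2·4·9}·(+1)^4·(+1)^2 = +1.
v=∞: 527527 > 0 and -54901 < 0  ⇒  (a,b)_∞ = +1.
v=5: a=5^2·(≡2), b=5^4·(≡1) mod 5; (2|5)=-1, (1|5)=+1; (−1)^{2·4·2}·(-1)^4·(+1)^2 = +1.
v=17: a=17^1·(≡14), b=17^2·(≡1) mod 17; (14|17)=-1, (1|17)=+1; (−1)^{1·2·8}·(-1)^2·(+1)^1 = +1.
v=11: a=11^3·(≡2), b=11^5·(≡5) mod 11; (2|11)=-1, (5|11)=+1; (−1)^{3·5·5}·(-1)^5·(+1)^3 = +1.
v=7: a=7^3·(≡6), b=7^5·(≡2) mod 7; (6|7)=-1, (2|7)=+1; (−1)^{3·5·3}·(-1)^5·(+1)^3 = +1.
v=23: a=23^2·(≡11), b=23^3·(≡15) mod 23; (11|23)=-1, (15|23)=-1; (−1)^{2·3·11}·(-1)^3·(-1)^2 = -1.
|Ram(527527, -54901)| = 4, even; anisotropic at {2, 13, 23, 31}.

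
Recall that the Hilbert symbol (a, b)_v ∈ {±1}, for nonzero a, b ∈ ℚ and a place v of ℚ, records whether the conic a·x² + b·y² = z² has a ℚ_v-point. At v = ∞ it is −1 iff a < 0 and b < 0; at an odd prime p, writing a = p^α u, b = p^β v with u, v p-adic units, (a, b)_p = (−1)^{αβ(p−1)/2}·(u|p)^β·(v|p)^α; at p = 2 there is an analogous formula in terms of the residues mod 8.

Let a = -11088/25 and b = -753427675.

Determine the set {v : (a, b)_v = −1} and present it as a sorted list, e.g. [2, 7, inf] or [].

Mod squares: a ≡ -77, b ≡ -5083. Check v ∈ {∞, 2, 3, 5, 7, 11, 13, 17, 23}.
v=5: a=5^-2·(≡2), b=5^2·(≡3) mod 5; (2|5)=-1, (3|5)=-1; (−1)^{-2·2·2}·(-1)^2·(-1)^-2 = +1.
v=13: a=13^0·(≡12), b=13^1·(≡1) mod 13; (12|13)=+1, (1|13)=+1; (−1)^{0·1·6}·(+1)^1·(+1)^0 = +1.
v=17: a=17^0·(≡8), b=17^1·(≡14) mod 17; (8|17)=+1, (14|17)=-1; (−1)^{0·1·8}·(+1)^1·(-1)^0 = +1.
v=2: v_2(a)=4, v_2(b)=0; units ≡ 3, 5 (mod 8); ε·ε+αω+βω = 1·0+4·1+0·1 ≡ 0  ⇒  (a,b)_2 = +1.
v=3: a=3^2·(≡1), b=3^0·(≡2) mod 3; (1|3)=+1, (2|3)=-1; (−1)^{2·0·1}·(+1)^0·(-1)^2 = +1.
v=7: a=7^1·(≡3), b=7^2·(≡6) mod 7; (3|7)=-1, (6|7)=-1; (−1)^{1·2·3}·(-1)^2·(-1)^1 = -1.
v=∞: -77 < 0 and -5083 < 0  ⇒  (a,b)_∞ = -1.
v=23: a=23^0·(≡22), b=23^1·(≡2) mod 23; (22|23)=-1, (2|23)=+1; (−1)^{0·1·11}·(-1)^1·(+1)^0 = -1.
v=11: a=11^1·(≡5), b=11^2·(≡7) mod 11; (5|11)=+1, (7|11)=-1; (−1)^{1·2·5}·(+1)^2·(-1)^1 = -1.
|Ram(-77, -5083)| = 4, even; anisotropic at {7, 11, 23, ∞}.

[7, 11, 23, inf]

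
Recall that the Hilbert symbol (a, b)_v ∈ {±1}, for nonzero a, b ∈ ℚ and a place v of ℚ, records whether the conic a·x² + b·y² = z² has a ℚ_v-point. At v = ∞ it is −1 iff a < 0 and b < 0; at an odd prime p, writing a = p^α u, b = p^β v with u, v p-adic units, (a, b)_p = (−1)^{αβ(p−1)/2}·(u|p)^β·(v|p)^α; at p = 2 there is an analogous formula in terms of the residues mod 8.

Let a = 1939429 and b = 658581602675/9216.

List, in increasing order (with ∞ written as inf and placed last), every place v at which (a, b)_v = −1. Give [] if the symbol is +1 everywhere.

[23, 43]

(a, b) ≡ (1939429, 91153163) mod (ℚ^×)²; places V = {2, 3, 5, 17, 23, 37, 43, 47, 53, ∞}.
(a,b)_3: α=0, u≡1; β=-2, v≡2 (mod 3); (1|3)=+1, (2|3)=-1; sign (−1)^0·+1^-2·-1^0 = +1.
(a,b)_2: α=0, β=-10; u≡5, v≡3 (mod 8); ε(u)ε(v)=0·1, αω(v)=0·1, βω(u)=-10·1; sum ≡ 0  ⇒  +1.
(a,b)_47: α=0, u≡21; β=1, v≡14 (mod 47); (21|47)=+1, (14|47)=+1; sign (−1)^0·+1^1·+1^0 = +1.
(a,b)_23: α=1, u≡5; β=1, v≡11 (mod 23); (5|23)=-1, (11|23)=-1; sign (−1)^1·-1^1·-1^1 = -1.
(a,b)_37: α=1, u≡25; β=1, v≡7 (mod 37); (25|37)=+1, (7|37)=+1; sign (−1)^0·+1^1·+1^1 = +1.
(a,b)_17: α=0, u≡1; β=2, v≡1 (mod 17); (1|17)=+1, (1|17)=+1; sign (−1)^0·+1^2·+1^0 = +1.
(a,b)_5: α=0, u≡4; β=2, v≡2 (mod 5); (4|5)=+1, (2|5)=-1; sign (−1)^0·+1^2·-1^0 = +1.
(a,b)_∞: sgn(1939429)=+, sgn(91153163)=+, so +1.
(a,b)_53: α=1, u≡23; β=1, v≡20 (mod 53); (23|53)=-1, (20|53)=-1; sign (−1)^0·-1^1·-1^1 = +1.
(a,b)_43: α=1, u≡39; β=1, v≡5 (mod 43); (39|43)=-1, (5|43)=-1; sign (−1)^1·-1^1·-1^1 = -1.
|Ram(1939429, 91153163)| = 2, even; anisotropic at {23, 43}.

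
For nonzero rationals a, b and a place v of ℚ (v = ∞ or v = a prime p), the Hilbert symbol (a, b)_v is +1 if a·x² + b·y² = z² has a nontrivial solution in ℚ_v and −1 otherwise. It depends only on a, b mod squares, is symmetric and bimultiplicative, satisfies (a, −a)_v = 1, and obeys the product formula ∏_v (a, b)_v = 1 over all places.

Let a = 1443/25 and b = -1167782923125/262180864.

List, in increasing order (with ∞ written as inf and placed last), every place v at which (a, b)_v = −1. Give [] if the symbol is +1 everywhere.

Mod squares: a ≡ 1443, b ≡ -136493. Check v ∈ {∞, 2, 3, 5, 7, 11, 13, 17, 23, 31, 37}.
v=2: v_2(a)=0, v_2(b)=-12; units ≡ 3, 3 (mod 8); ε·ε+αω+βω = 1·1+0·1+-12·1 ≡ 1  ⇒  (a,b)_2 = -1.
v=17: a=17^0·(≡4), b=17^1·(≡14) mod 17; (4|17)=+1, (14|17)=-1; (−1)^{0·1·8}·(+1)^1·(-1)^0 = +1.
v=31: a=31^0·(≡23), b=31^1·(≡27) mod 31; (23|31)=-1, (27|31)=-1; (−1)^{0·1·15}·(-1)^1·(-1)^0 = -1.
v=3: a=3^1·(≡1), b=3^4·(≡1) mod 3; (1|3)=+1, (1|3)=+1; (−1)^{1·4·1}·(+1)^4·(+1)^1 = +1.
v=37: a=37^1·(≡6), b=37^1·(≡4) mod 37; (6|37)=-1, (4|37)=+1; (−1)^{1·1·18}·(-1)^1·(+1)^1 = -1.
v=23: a=23^0·(≡20), b=23^-2·(≡16) mod 23; (20|23)=-1, (16|23)=+1; (−1)^{0·-2·11}·(-1)^-2·(+1)^0 = +1.
v=5: a=5^-2·(≡3), b=5^4·(≡2) mod 5; (3|5)=-1, (2|5)=-1; (−1)^{-2·4·2}·(-1)^4·(-1)^-2 = +1.
v=11: a=11^0·(≡8), b=11^-2·(≡7) mod 11; (8|11)=-1, (7|11)=-1; (−1)^{0·-2·5}·(-1)^-2·(-1)^0 = +1.
v=13: a=13^1·(≡6), b=13^2·(≡6) mod 13; (6|13)=-1, (6|13)=-1; (−1)^{1·2·6}·(-1)^2·(-1)^1 = -1.
v=∞: 1443 > 0 and -136493 < 0  ⇒  (a,b)_∞ = +1.
v=7: a=7^0·(≡2), b=7^1·(≡3) mod 7; (2|7)=+1, (3|7)=-1; (−1)^{0·1·3}·(+1)^1·(-1)^0 = +1.
Ram(1443, -136493) = {2, 13, 31, 37}; no ℚ_2-point on the conic.

[2, 13, 31, 37]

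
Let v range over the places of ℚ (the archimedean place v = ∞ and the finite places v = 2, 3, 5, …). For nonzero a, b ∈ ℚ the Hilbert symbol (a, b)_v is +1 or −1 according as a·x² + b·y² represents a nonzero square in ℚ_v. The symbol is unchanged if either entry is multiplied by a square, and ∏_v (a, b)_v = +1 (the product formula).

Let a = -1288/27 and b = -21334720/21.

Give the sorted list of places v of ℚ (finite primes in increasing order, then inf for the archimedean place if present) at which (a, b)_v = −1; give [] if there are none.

[3, 7, 19, inf]

(a, b) ≡ (-966, -57855) mod (ℚ^×)²; places V = {2, 3, 5, 7, 11, 19, 23, 29, ∞}.
(a,b)_2: α=3, β=6; u≡5, v≡1 (mod 8); ε(u)ε(v)=0·0, αω(v)=3·0, βω(u)=6·1; sum ≡ 0  ⇒  +1.
(a,b)_∞: sgn(-966)=−, sgn(-57855)=−, so -1.
(a,b)_23: α=1, u≡9; β=0, v≡6 (mod 23); (9|23)=+1, (6|23)=+1; sign (−1)^0·+1^0·+1^1 = +1.
(a,b)_7: α=1, u≡2; β=-1, v≡2 (mod 7); (2|7)=+1, (2|7)=+1; sign (−1)^1·+1^-1·+1^1 = -1.
(a,b)_11: α=0, u≡2; β=2, v≡1 (mod 11); (2|11)=-1, (1|11)=+1; sign (−1)^0·-1^2·+1^0 = +1.
(a,b)_5: α=0, u≡1; β=1, v≡1 (mod 5); (1|5)=+1, (1|5)=+1; sign (−1)^0·+1^1·+1^0 = +1.
(a,b)_29: α=0, u≡6; β=1, v≡1 (mod 29); (6|29)=+1, (1|29)=+1; sign (−1)^0·+1^1·+1^0 = +1.
(a,b)_19: α=0, u≡10; β=1, v≡10 (mod 19); (10|19)=-1, (10|19)=-1; sign (−1)^0·-1^1·-1^0 = -1.
(a,b)_3: α=-3, u≡2; β=-1, v≡2 (mod 3); (2|3)=-1, (2|3)=-1; sign (−1)^1·-1^-1·-1^-3 = -1.
(-966, -57855 / ℚ) ramifies at {3, 7, 19, ∞}: a division algebra.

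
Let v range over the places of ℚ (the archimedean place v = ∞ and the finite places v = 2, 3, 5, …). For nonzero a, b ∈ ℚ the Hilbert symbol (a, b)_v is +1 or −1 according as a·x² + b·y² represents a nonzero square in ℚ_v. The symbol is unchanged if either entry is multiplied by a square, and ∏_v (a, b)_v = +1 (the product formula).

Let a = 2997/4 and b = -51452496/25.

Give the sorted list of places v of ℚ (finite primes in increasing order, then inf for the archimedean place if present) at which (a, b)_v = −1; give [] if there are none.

(a, b) ≡ (37, -29) mod (ℚ^×)²; places V = {2, 3, 5, 29, 37, ∞}.
(a,b)_∞: sgn(37)=+, sgn(-29)=−, so +1.
(a,b)_5: α=0, u≡3; β=-2, v≡4 (mod 5); (3|5)=-1, (4|5)=+1; sign (−1)^0·-1^-2·+1^0 = +1.
(a,b)_2: α=-2, β=4; u≡5, v≡3 (mod 8); ε(u)ε(v)=0·1, αω(v)=-2·1, βω(u)=4·1; sum ≡ 0  ⇒  +1.
(a,b)_29: α=0, u≡17; β=1, v≡1 (mod 29); (17|29)=-1, (1|29)=+1; sign (−1)^0·-1^1·+1^0 = -1.
(a,b)_3: α=4, u≡1; β=4, v≡1 (mod 3); (1|3)=+1, (1|3)=+1; sign (−1)^0·+1^4·+1^4 = +1.
(a,b)_37: α=1, u≡11; β=2, v≡24 (mod 37); (11|37)=+1, (24|37)=-1; sign (−1)^0·+1^2·-1^1 = -1.
Ram(37, -29) = {29, 37}; no ℚ_29-point on the conic.

[29, 37]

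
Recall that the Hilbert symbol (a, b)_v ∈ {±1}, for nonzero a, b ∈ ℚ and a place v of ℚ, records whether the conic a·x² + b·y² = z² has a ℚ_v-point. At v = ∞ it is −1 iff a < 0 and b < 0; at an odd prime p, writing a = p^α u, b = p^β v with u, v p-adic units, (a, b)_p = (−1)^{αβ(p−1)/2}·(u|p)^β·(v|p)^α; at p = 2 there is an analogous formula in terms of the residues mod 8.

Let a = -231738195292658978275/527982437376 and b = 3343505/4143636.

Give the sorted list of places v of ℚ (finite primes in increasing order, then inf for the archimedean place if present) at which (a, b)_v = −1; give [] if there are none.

[11, 37]

(a, b) ≡ (-21571, 96961645) mod (ℚ^×)²; places V = {2, 3, 5, 7, 11, 29, 31, 37, 53, ∞}.
(a,b)_31: α=4, u≡7; β=1, v≡18 (mod 31); (7|31)=+1, (18|31)=+1; sign (−1)^0·+1^1·+1^4 = +1.
(a,b)_3: α=-6, u≡2; β=-6, v≡1 (mod 3); (2|3)=-1, (1|3)=+1; sign (−1)^0·-1^-6·+1^-6 = +1.
(a,b)_11: α=3, u≡10; β=1, v≡7 (mod 11); (10|11)=-1, (7|11)=-1; sign (−1)^1·-1^1·-1^3 = -1.
(a,b)_53: α=3, u≡15; β=1, v≡25 (mod 53); (15|53)=+1, (25|53)=+1; sign (−1)^0·+1^1·+1^3 = +1.
(a,b)_37: α=3, u≡10; β=1, v≡8 (mod 37); (10|37)=+1, (8|37)=-1; sign (−1)^0·+1^1·-1^3 = -1.
(a,b)_∞: sgn(-21571)=−, sgn(96961645)=+, so +1.
(a,b)_7: α=0, u≡6; β=-2, v≡1 (mod 7); (6|7)=-1, (1|7)=+1; sign (−1)^0·-1^-2·+1^0 = +1.
(a,b)_5: α=2, u≡4; β=1, v≡1 (mod 5); (4|5)=+1, (1|5)=+1; sign (−1)^0·+1^1·+1^2 = +1.
(a,b)_2: α=-10, β=-2; u≡5, v≡5 (mod 8); ε(u)ε(v)=0·0, αω(v)=-10·1, βω(u)=-2·1; sum ≡ 0  ⇒  +1.
(a,b)_29: α=-4, u≡13; β=-1, v≡8 (mod 29); (13|29)=+1, (8|29)=-1; sign (−1)^0·+1^-1·-1^-4 = +1.
|Ram(-21571, 96961645)| = 2, even; anisotropic at {11, 37}.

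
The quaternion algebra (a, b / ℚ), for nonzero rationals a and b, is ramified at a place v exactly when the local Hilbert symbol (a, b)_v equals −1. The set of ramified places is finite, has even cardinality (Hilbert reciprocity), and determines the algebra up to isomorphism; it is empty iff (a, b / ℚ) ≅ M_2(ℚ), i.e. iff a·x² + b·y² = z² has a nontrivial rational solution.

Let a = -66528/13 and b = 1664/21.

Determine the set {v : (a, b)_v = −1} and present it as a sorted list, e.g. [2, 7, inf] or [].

[2, 3, 11, 13]

(a, b) ≡ (-6006, 546) mod (ℚ^×)²; places V = {2, 3, 7, 11, 13, ∞}.
(a,b)_3: α=3, u≡2; β=-1, v≡2 (mod 3); (2|3)=-1, (2|3)=-1; sign (−1)^1·-1^-1·-1^3 = -1.
(a,b)_∞: sgn(-6006)=−, sgn(546)=+, so +1.
(a,b)_7: α=1, u≡5; β=-1, v≡4 (mod 7); (5|7)=-1, (4|7)=+1; sign (−1)^1·-1^-1·+1^1 = +1.
(a,b)_13: α=-1, u≡6; β=1, v≡3 (mod 13); (6|13)=-1, (3|13)=+1; sign (−1)^0·-1^1·+1^-1 = -1.
(a,b)_11: α=1, u≡1; β=0, v≡8 (mod 11); (1|11)=+1, (8|11)=-1; sign (−1)^0·+1^0·-1^1 = -1.
(a,b)_2: α=5, β=7; u≡5, v≡1 (mod 8); ε(u)ε(v)=0·0, αω(v)=5·0, βω(u)=7·1; sum ≡ 1  ⇒  -1.
|Ram(-6006, 546)| = 4, even; anisotropic at {2, 3, 11, 13}.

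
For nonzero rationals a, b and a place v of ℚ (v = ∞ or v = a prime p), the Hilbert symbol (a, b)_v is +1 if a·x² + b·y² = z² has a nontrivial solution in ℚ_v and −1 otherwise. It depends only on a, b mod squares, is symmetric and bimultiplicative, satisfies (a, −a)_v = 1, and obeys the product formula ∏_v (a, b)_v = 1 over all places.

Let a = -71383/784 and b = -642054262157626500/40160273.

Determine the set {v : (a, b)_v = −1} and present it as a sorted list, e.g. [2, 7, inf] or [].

(a, b) ≡ (-247, -1105) mod (ℚ^×)²; places V = {2, 3, 5, 7, 13, 17, 19, 23, 29, 53, ∞}.
(a,b)_∞: sgn(-247)=−, sgn(-1105)=−, so -1.
(a,b)_5: α=0, u≡3; β=3, v≡1 (mod 5); (3|5)=-1, (1|5)=+1; sign (−1)^0·-1^3·+1^0 = -1.
(a,b)_29: α=0, u≡15; β=-2, v≡3 (mod 29); (15|29)=-1, (3|29)=-1; sign (−1)^0·-1^-2·-1^0 = +1.
(a,b)_23: α=0, u≡16; β=2, v≡22 (mod 23); (16|23)=+1, (22|23)=-1; sign (−1)^0·+1^2·-1^0 = +1.
(a,b)_13: α=1, u≡2; β=1, v≡6 (mod 13); (2|13)=-1, (6|13)=-1; sign (−1)^0·-1^1·-1^1 = +1.
(a,b)_3: α=0, u≡2; β=4, v≡2 (mod 3); (2|3)=-1, (2|3)=-1; sign (−1)^0·-1^4·-1^0 = +1.
(a,b)_17: α=2, u≡4; β=-1, v≡12 (mod 17); (4|17)=+1, (12|17)=-1; sign (−1)^0·+1^-1·-1^2 = +1.
(a,b)_2: α=-4, β=2; u≡1, v≡7 (mod 8); ε(u)ε(v)=0·1, αω(v)=-4·0, βω(u)=2·0; sum ≡ 0  ⇒  +1.
(a,b)_53: α=0, u≡33; β=-2, v≡12 (mod 53); (33|53)=-1, (12|53)=-1; sign (−1)^0·-1^-2·-1^0 = +1.
(a,b)_19: α=1, u≡1; β=6, v≡11 (mod 19); (1|19)=+1, (11|19)=+1; sign (−1)^0·+1^6·+1^1 = +1.
(a,b)_7: α=-2, u≡5; β=2, v≡1 (mod 7); (5|7)=-1, (1|7)=+1; sign (−1)^0·-1^2·+1^-2 = +1.
(-247, -1105 / ℚ) ramifies at {5, ∞}: a division algebra.

[5, inf]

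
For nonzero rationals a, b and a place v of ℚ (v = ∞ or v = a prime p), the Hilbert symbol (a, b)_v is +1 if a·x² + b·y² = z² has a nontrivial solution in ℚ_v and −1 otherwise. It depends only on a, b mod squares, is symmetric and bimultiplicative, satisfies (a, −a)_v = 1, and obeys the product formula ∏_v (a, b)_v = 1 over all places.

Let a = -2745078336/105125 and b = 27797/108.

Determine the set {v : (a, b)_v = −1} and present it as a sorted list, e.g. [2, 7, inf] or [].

(a, b) ≡ (-5005, 231) mod (ℚ^×)²; places V = {2, 3, 5, 7, 11, 13, 19, 23, 29, ∞}.
(a,b)_23: α=2, u≡2; β=0, v≡8 (mod 23); (2|23)=+1, (8|23)=+1; sign (−1)^0·+1^0·+1^2 = +1.
(a,b)_29: α=-2, u≡14; β=0, v≡9 (mod 29); (14|29)=-1, (9|29)=+1; sign (−1)^0·-1^0·+1^-2 = +1.
(a,b)_2: α=6, β=-2; u≡3, v≡7 (mod 8); ε(u)ε(v)=1·1, αω(v)=6·0, βω(u)=-2·1; sum ≡ 1  ⇒  -1.
(a,b)_∞: sgn(-5005)=−, sgn(231)=+, so +1.
(a,b)_3: α=4, u≡2; β=-3, v≡2 (mod 3); (2|3)=-1, (2|3)=-1; sign (−1)^0·-1^-3·-1^4 = -1.
(a,b)_11: α=1, u≡10; β=1, v≡7 (mod 11); (10|11)=-1, (7|11)=-1; sign (−1)^1·-1^1·-1^1 = -1.
(a,b)_19: α=0, u≡11; β=2, v≡3 (mod 19); (11|19)=+1, (3|19)=-1; sign (−1)^0·+1^2·-1^0 = +1.
(a,b)_13: α=1, u≡11; β=0, v≡4 (mod 13); (11|13)=-1, (4|13)=+1; sign (−1)^0·-1^0·+1^1 = +1.
(a,b)_7: α=1, u≡6; β=1, v≡3 (mod 7); (6|7)=-1, (3|7)=-1; sign (−1)^1·-1^1·-1^1 = -1.
(a,b)_5: α=-3, u≡4; β=0, v≡4 (mod 5); (4|5)=+1, (4|5)=+1; sign (−1)^0·+1^0·+1^-3 = +1.
Ram(-5005, 231) = {2, 3, 7, 11}; no ℚ_2-point on the conic.

[2, 3, 7, 11]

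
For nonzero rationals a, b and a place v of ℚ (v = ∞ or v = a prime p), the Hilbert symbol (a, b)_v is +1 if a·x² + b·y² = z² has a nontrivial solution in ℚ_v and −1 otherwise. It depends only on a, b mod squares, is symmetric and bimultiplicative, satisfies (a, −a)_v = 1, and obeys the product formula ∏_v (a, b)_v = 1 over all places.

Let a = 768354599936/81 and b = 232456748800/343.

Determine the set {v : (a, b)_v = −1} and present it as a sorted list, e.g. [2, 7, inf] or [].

Mod squares: a ≡ 3689, b ≡ 151249. Check v ∈ {∞, 2, 3, 5, 7, 11, 17, 31, 41}.
v=31: a=31^1·(≡30), b=31^1·(≡22) mod 31; (30|31)=-1, (22|31)=-1; (−1)^{1·1·15}·(-1)^1·(-1)^1 = -1.
v=5: a=5^0·(≡1), b=5^2·(≡4) mod 5; (1|5)=+1, (4|5)=+1; (−1)^{0·2·2}·(+1)^2·(+1)^0 = +1.
v=7: a=7^1·(≡2), b=7^-3·(≡3) mod 7; (2|7)=+1, (3|7)=-1; (−1)^{1·-3·3}·(+1)^-3·(-1)^1 = +1.
v=41: a=41^2·(≡2), b=41^3·(≡23) mod 41; (2|41)=+1, (23|41)=+1; (−1)^{2·3·20}·(+1)^3·(+1)^2 = +1.
v=2: v_2(a)=10, v_2(b)=8; units ≡ 1, 1 (mod 8); ε·ε+αω+βω = 0·0+10·0+8·0 ≡ 0  ⇒  (a,b)_2 = +1.
v=3: a=3^-4·(≡2), b=3^0·(≡1) mod 3; (2|3)=-1, (1|3)=+1; (−1)^{-4·0·1}·(-1)^0·(+1)^-4 = +1.
v=∞: 3689 > 0 and 151249 > 0  ⇒  (a,b)_∞ = +1.
v=17: a=17^1·(≡1), b=17^1·(≡10) mod 17; (1|17)=+1, (10|17)=-1; (−1)^{1·1·8}·(+1)^1·(-1)^1 = -1.
v=11: a=11^2·(≡9), b=11^0·(≡6) mod 11; (9|11)=+1, (6|11)=-1; (−1)^{2·0·5}·(+1)^0·(-1)^2 = +1.
Ram(3689, 151249) = {17, 31}; no ℚ_17-point on the conic.

[17, 31]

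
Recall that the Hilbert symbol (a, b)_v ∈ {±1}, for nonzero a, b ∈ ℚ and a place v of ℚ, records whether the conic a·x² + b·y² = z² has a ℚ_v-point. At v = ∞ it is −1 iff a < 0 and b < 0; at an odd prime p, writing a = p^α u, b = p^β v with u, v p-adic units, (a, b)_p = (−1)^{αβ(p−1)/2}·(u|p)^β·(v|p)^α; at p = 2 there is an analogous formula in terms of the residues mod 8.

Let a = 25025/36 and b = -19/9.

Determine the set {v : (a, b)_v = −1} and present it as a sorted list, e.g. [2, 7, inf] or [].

[13, 19]

Mod squares: a ≡ 1001, b ≡ -19. Check v ∈ {∞, 2, 3, 5, 7, 11, 13, 19}.
v=13: a=13^1·(≡4), b=13^0·(≡8) mod 13; (4|13)=+1, (8|13)=-1; (−1)^{1·0·6}·(+1)^0·(-1)^1 = -1.
v=3: a=3^-2·(≡2), b=3^-2·(≡2) mod 3; (2|3)=-1, (2|3)=-1; (−1)^{-2·-2·1}·(-1)^-2·(-1)^-2 = +1.
v=19: a=19^0·(≡18), b=19^1·(≡2) mod 19; (18|19)=-1, (2|19)=-1; (−1)^{0·1·9}·(-1)^1·(-1)^0 = -1.
v=11: a=11^1·(≡3), b=11^0·(≡4) mod 11; (3|11)=+1, (4|11)=+1; (−1)^{1·0·5}·(+1)^0·(+1)^1 = +1.
v=5: a=5^2·(≡1), b=5^0·(≡4) mod 5; (1|5)=+1, (4|5)=+1; (−1)^{2·0·2}·(+1)^0·(+1)^2 = +1.
v=2: v_2(a)=-2, v_2(b)=0; units ≡ 1, 5 (mod 8); ε·ε+αω+βω = 0·0+-2·1+0·0 ≡ 0  ⇒  (a,b)_2 = +1.
v=∞: 1001 > 0 and -19 < 0  ⇒  (a,b)_∞ = +1.
v=7: a=7^1·(≡5), b=7^0·(≡1) mod 7; (5|7)=-1, (1|7)=+1; (−1)^{1·0·3}·(-1)^0·(+1)^1 = +1.
|Ram(1001, -19)| = 2, even; anisotropic at {13, 19}.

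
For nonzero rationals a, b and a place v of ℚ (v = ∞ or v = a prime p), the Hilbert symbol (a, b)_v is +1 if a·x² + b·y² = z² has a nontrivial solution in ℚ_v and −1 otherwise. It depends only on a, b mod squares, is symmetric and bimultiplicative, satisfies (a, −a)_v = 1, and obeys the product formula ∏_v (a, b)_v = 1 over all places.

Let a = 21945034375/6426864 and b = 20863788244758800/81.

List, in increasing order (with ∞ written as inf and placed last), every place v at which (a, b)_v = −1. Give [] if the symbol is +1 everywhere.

Mod squares: a ≡ 30305, b ≡ 17. Check v ∈ {∞, 2, 3, 5, 11, 17, 19, 29, 47}.
v=17: a=17^2·(≡6), b=17^5·(≡9) mod 17; (6|17)=-1, (9|17)=+1; (−1)^{2·5·8}·(-1)^5·(+1)^2 = -1.
v=11: a=11^1·(≡4), b=11^2·(≡10) mod 11; (4|11)=+1, (10|11)=-1; (−1)^{1·2·5}·(+1)^2·(-1)^1 = -1.
v=2: v_2(a)=-4, v_2(b)=4; units ≡ 1, 1 (mod 8); ε·ε+αω+βω = 0·0+-4·0+4·0 ≡ 0  ⇒  (a,b)_2 = +1.
v=29: a=29^-1·(≡25), b=29^2·(≡3) mod 29; (25|29)=+1, (3|29)=-1; (−1)^{-1·2·14}·(+1)^2·(-1)^-1 = -1.
v=5: a=5^5·(≡4), b=5^2·(≡2) mod 5; (4|5)=+1, (2|5)=-1; (−1)^{5·2·2}·(+1)^2·(-1)^5 = -1.
v=47: a=47^2·(≡25), b=47^0·(≡2) mod 47; (25|47)=+1, (2|47)=+1; (−1)^{2·0·23}·(+1)^0·(+1)^2 = +1.
v=3: a=3^-6·(≡2), b=3^-4·(≡2) mod 3; (2|3)=-1, (2|3)=-1; (−1)^{-6·-4·1}·(-1)^-4·(-1)^-6 = +1.
v=∞: 30305 > 0 and 17 > 0  ⇒  (a,b)_∞ = +1.
v=19: a=19^-1·(≡15), b=19^2·(≡4) mod 19; (15|19)=-1, (4|19)=+1; (−1)^{-1·2·9}·(-1)^2·(+1)^-1 = +1.
(30305, 17 / ℚ) ramifies at {5, 11, 17, 29}: a division algebra.

[5, 11, 17, 29]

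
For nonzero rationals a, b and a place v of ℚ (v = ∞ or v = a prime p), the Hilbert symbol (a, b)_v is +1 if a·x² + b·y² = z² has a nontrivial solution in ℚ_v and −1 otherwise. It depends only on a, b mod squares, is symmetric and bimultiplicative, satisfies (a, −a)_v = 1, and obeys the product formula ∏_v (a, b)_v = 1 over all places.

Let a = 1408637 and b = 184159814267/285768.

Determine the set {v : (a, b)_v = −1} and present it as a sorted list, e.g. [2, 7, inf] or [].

(a, b) ≡ (1408637, 15334) mod (ℚ^×)²; places V = {2, 3, 7, 11, 13, 17, 29, 41, 43, 47, ∞}.
(a,b)_47: α=1, u≡32; β=0, v≡21 (mod 47); (32|47)=+1, (21|47)=+1; sign (−1)^0·+1^0·+1^1 = +1.
(a,b)_7: α=0, u≡6; β=-2, v≡2 (mod 7); (6|7)=-1, (2|7)=+1; sign (−1)^0·-1^-2·+1^0 = +1.
(a,b)_13: α=0, u≡9; β=4, v≡6 (mod 13); (9|13)=+1, (6|13)=-1; sign (−1)^0·+1^4·-1^0 = +1.
(a,b)_41: α=1, u≡40; β=1, v≡10 (mod 41); (40|41)=+1, (10|41)=+1; sign (−1)^0·+1^1·+1^1 = +1.
(a,b)_11: α=0, u≡10; β=1, v≡10 (mod 11); (10|11)=-1, (10|11)=-1; sign (−1)^0·-1^1·-1^0 = -1.
(a,b)_17: α=1, u≡3; β=1, v≡15 (mod 17); (3|17)=-1, (15|17)=+1; sign (−1)^0·-1^1·+1^1 = -1.
(a,b)_2: α=0, β=-3; u≡5, v≡3 (mod 8); ε(u)ε(v)=0·1, αω(v)=0·1, βω(u)=-3·1; sum ≡ 1  ⇒  -1.
(a,b)_∞: sgn(1408637)=+, sgn(15334)=+, so +1.
(a,b)_3: α=0, u≡2; β=-6, v≡1 (mod 3); (2|3)=-1, (1|3)=+1; sign (−1)^0·-1^-6·+1^0 = +1.
(a,b)_43: α=1, u≡36; β=0, v≡3 (mod 43); (36|43)=+1, (3|43)=-1; sign (−1)^0·+1^0·-1^1 = -1.
(a,b)_29: α=0, u≡20; β=2, v≡7 (mod 29); (20|29)=+1, (7|29)=+1; sign (−1)^0·+1^2·+1^0 = +1.
|Ram(1408637, 15334)| = 4, even; anisotropic at {2, 11, 17, 43}.

[2, 11, 17, 43]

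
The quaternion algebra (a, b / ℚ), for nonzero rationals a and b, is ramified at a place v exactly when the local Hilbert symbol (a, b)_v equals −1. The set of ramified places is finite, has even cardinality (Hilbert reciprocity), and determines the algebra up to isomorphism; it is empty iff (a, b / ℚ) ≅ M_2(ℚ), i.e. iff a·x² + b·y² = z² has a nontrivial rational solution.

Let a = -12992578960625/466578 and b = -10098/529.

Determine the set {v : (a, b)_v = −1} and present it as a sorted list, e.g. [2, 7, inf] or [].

Mod squares: a ≡ -34, b ≡ -1122. Check v ∈ {∞, 2, 3, 5, 7, 11, 17, 23}.
v=11: a=11^4·(≡10), b=11^1·(≡6) mod 11; (10|11)=-1, (6|11)=-1; (−1)^{4·1·5}·(-1)^1·(-1)^4 = -1.
v=3: a=3^-2·(≡2), b=3^3·(≡1) mod 3; (2|3)=-1, (1|3)=+1; (−1)^{-2·3·1}·(-1)^3·(+1)^-2 = -1.
v=7: a=7^-2·(≡1), b=7^0·(≡6) mod 7; (1|7)=+1, (6|7)=-1; (−1)^{-2·0·3}·(+1)^0·(-1)^-2 = +1.
v=2: v_2(a)=-1, v_2(b)=1; units ≡ 7, 7 (mod 8); ε·ε+αω+βω = 1·1+-1·0+1·0 ≡ 1  ⇒  (a,b)_2 = -1.
v=23: a=23^-2·(≡13), b=23^-2·(≡22) mod 23; (13|23)=+1, (22|23)=-1; (−1)^{-2·-2·11}·(+1)^-2·(-1)^-2 = +1.
v=5: a=5^4·(≡1), b=5^0·(≡3) mod 5; (1|5)=+1, (3|5)=-1; (−1)^{4·0·2}·(+1)^0·(-1)^4 = +1.
v=17: a=17^5·(≡13), b=17^1·(≡9) mod 17; (13|17)=+1, (9|17)=+1; (−1)^{5·1·8}·(+1)^1·(+1)^5 = +1.
v=∞: -34 < 0 and -1122 < 0  ⇒  (a,b)_∞ = -1.
Ram(-34, -1122) = {2, 3, 11, ∞}; no ℚ_2-point on the conic.

[2, 3, 11, inf]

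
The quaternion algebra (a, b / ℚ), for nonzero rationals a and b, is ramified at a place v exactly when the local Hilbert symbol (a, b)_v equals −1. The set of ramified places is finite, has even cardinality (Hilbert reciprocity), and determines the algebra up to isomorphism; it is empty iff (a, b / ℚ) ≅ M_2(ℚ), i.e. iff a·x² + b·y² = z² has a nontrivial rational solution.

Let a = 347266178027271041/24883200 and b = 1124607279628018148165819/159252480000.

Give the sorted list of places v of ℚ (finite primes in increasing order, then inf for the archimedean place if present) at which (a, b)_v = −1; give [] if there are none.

[3, 11, 23, 43]

(a, b) ≡ (40227, 946473) mod (ℚ^×)²; places V = {2, 3, 5, 7, 11, 23, 29, 43, 53, ∞}.
(a,b)_3: α=-5, u≡2; β=-5, v≡2 (mod 3); (2|3)=-1, (2|3)=-1; sign (−1)^1·-1^-5·-1^-5 = -1.
(a,b)_29: α=2, u≡16; β=3, v≡11 (mod 29); (16|29)=+1, (11|29)=-1; sign (−1)^0·+1^3·-1^2 = +1.
(a,b)_∞: sgn(40227)=+, sgn(946473)=+, so +1.
(a,b)_53: α=3, u≡37; β=4, v≡13 (mod 53); (37|53)=+1, (13|53)=+1; sign (−1)^0·+1^4·+1^3 = +1.
(a,b)_5: α=-2, u≡2; β=-4, v≡3 (mod 5); (2|5)=-1, (3|5)=-1; sign (−1)^0·-1^-4·-1^-2 = +1.
(a,b)_43: α=2, u≡7; β=3, v≡23 (mod 43); (7|43)=-1, (23|43)=+1; sign (−1)^0·-1^3·+1^2 = -1.
(a,b)_11: α=3, u≡9; β=3, v≡4 (mod 11); (9|11)=+1, (4|11)=+1; sign (−1)^1·+1^3·+1^3 = -1.
(a,b)_23: α=1, u≡6; β=1, v≡13 (mod 23); (6|23)=+1, (13|23)=+1; sign (−1)^1·+1^1·+1^1 = -1.
(a,b)_2: α=-12, β=-20; u≡3, v≡1 (mod 8); ε(u)ε(v)=1·0, αω(v)=-12·0, βω(u)=-20·1; sum ≡ 0  ⇒  +1.
(a,b)_7: α=2, u≡5; β=4, v≡3 (mod 7); (5|7)=-1, (3|7)=-1; sign (−1)^0·-1^4·-1^2 = +1.
Ram(40227, 946473) = {3, 11, 23, 43}; no ℚ_3-point on the conic.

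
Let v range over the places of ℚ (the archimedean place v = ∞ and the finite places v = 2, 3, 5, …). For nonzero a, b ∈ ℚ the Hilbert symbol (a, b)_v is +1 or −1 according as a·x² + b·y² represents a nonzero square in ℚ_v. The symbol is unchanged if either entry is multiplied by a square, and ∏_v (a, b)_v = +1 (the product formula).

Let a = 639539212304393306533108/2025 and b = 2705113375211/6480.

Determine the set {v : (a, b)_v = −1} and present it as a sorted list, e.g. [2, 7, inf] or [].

Mod squares: a ≡ 1333, b ≡ 230695. Check v ∈ {∞, 2, 3, 5, 13, 19, 29, 31, 37, 43}.
v=2: v_2(a)=2, v_2(b)=-4; units ≡ 5, 7 (mod 8); ε·ε+αω+βω = 0·1+2·0+-4·1 ≡ 0  ⇒  (a,b)_2 = +1.
v=29: a=29^2·(≡28), b=29^1·(≡22) mod 29; (28|29)=+1, (22|29)=+1; (−1)^{2·1·14}·(+1)^1·(+1)^2 = +1.
v=31: a=31^5·(≡29), b=31^2·(≡11) mod 31; (29|31)=-1, (11|31)=-1; (−1)^{5·2·15}·(-1)^2·(-1)^5 = -1.
v=19: a=19^2·(≡3), b=19^2·(≡17) mod 19; (3|19)=-1, (17|19)=+1; (−1)^{2·2·9}·(-1)^2·(+1)^2 = +1.
v=43: a=43^3·(≡13), b=43^1·(≡8) mod 43; (13|43)=+1, (8|43)=-1; (−1)^{3·1·21}·(+1)^1·(-1)^3 = +1.
v=13: a=13^2·(≡8), b=13^2·(≡1) mod 13; (8|13)=-1, (1|13)=+1; (−1)^{2·2·6}·(-1)^2·(+1)^2 = +1.
v=∞: 1333 > 0 and 230695 > 0  ⇒  (a,b)_∞ = +1.
v=37: a=37^2·(≡16), b=37^1·(≡6) mod 37; (16|37)=+1, (6|37)=-1; (−1)^{2·1·18}·(+1)^1·(-1)^2 = +1.
v=3: a=3^-4·(≡1), b=3^-4·(≡1) mod 3; (1|3)=+1, (1|3)=+1; (−1)^{-4·-4·1}·(+1)^-4·(+1)^-4 = +1.
v=5: a=5^-2·(≡3), b=5^-1·(≡1) mod 5; (3|5)=-1, (1|5)=+1; (−1)^{-2·-1·2}·(-1)^-1·(+1)^-2 = -1.
Ram(1333, 230695) = {5, 31}; no ℚ_5-point on the conic.

[5, 31]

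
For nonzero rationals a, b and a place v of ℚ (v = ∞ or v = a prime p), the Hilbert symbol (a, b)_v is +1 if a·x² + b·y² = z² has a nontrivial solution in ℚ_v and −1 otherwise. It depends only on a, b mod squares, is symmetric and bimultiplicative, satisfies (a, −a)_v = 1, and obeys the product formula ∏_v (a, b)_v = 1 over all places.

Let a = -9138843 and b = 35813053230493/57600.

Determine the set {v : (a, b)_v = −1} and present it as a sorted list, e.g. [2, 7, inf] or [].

(a, b) ≡ (-20723, 11418373) mod (ℚ^×)²; places V = {2, 3, 5, 7, 11, 17, 19, 23, 29, 53, ∞}.
(a,b)_2: α=0, β=-8; u≡5, v≡5 (mod 8); ε(u)ε(v)=0·0, αω(v)=0·1, βω(u)=-8·1; sum ≡ 0  ⇒  +1.
(a,b)_5: α=0, u≡2; β=-2, v≡2 (mod 5); (2|5)=-1, (2|5)=-1; sign (−1)^0·-1^-2·-1^0 = +1.
(a,b)_29: α=0, u≡14; β=1, v≡22 (mod 29); (14|29)=-1, (22|29)=+1; sign (−1)^0·-1^1·+1^0 = -1.
(a,b)_53: α=1, u≡31; β=1, v≡17 (mod 53); (31|53)=-1, (17|53)=+1; sign (−1)^0·-1^1·+1^1 = -1.
(a,b)_17: α=1, u≡12; β=1, v≡2 (mod 17); (12|17)=-1, (2|17)=+1; sign (−1)^0·-1^1·+1^1 = -1.
(a,b)_19: α=0, u≡5; β=1, v≡6 (mod 19); (5|19)=+1, (6|19)=+1; sign (−1)^0·+1^1·+1^0 = +1.
(a,b)_∞: sgn(-20723)=−, sgn(11418373)=+, so +1.
(a,b)_11: α=0, u≡1; β=2, v≡7 (mod 11); (1|11)=+1, (7|11)=-1; sign (−1)^0·+1^2·-1^0 = +1.
(a,b)_23: α=1, u≡7; β=3, v≡14 (mod 23); (7|23)=-1, (14|23)=-1; sign (−1)^1·-1^3·-1^1 = -1.
(a,b)_7: α=2, u≡1; β=2, v≡2 (mod 7); (1|7)=+1, (2|7)=+1; sign (−1)^0·+1^2·+1^2 = +1.
(a,b)_3: α=2, u≡1; β=-2, v≡1 (mod 3); (1|3)=+1, (1|3)=+1; sign (−1)^0·+1^-2·+1^2 = +1.
(-20723, 11418373 / ℚ) ramifies at {17, 23, 29, 53}: a division algebra.

[17, 23, 29, 53]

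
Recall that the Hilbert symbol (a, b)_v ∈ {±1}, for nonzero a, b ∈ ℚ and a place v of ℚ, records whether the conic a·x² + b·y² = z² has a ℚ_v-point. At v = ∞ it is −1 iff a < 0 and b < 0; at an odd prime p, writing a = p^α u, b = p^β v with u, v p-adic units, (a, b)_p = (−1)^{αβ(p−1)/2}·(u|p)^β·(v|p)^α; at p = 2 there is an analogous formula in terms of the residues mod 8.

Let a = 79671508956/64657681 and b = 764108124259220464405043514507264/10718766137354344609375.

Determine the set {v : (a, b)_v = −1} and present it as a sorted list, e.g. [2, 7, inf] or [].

[2, 3, 11, 13]

Mod squares: a ≡ 39, b ≡ 1155. Check v ∈ {∞, 2, 3, 5, 7, 11, 13, 17, 19, 31, 43}.
v=19: a=19^0·(≡16), b=19^-2·(≡14) mod 19; (16|19)=+1, (14|19)=-1; (−1)^{0·-2·9}·(+1)^-2·(-1)^0 = +1.
v=7: a=7^0·(≡1), b=7^3·(≡2) mod 7; (1|7)=+1, (2|7)=+1; (−1)^{0·3·3}·(+1)^3·(+1)^0 = +1.
v=∞: 39 > 0 and 1155 > 0  ⇒  (a,b)_∞ = +1.
v=3: a=3^13·(≡1), b=3^27·(≡1) mod 3; (1|3)=+1, (1|3)=+1; (−1)^{13·27·1}·(+1)^27·(+1)^13 = -1.
v=31: a=31^2·(≡19), b=31^4·(≡1) mod 31; (19|31)=+1, (1|31)=+1; (−1)^{2·4·15}·(+1)^4·(+1)^2 = +1.
v=2: v_2(a)=2, v_2(b)=16; units ≡ 7, 3 (mod 8); ε·ε+αω+βω = 1·1+2·1+16·0 ≡ 1  ⇒  (a,b)_2 = -1.
v=13: a=13^1·(≡4), b=13^6·(≡7) mod 13; (4|13)=+1, (7|13)=-1; (−1)^{1·6·6}·(+1)^6·(-1)^1 = -1.
v=43: a=43^-2·(≡33), b=43^-4·(≡26) mod 43; (33|43)=-1, (26|43)=-1; (−1)^{-2·-4·21}·(-1)^-4·(-1)^-2 = +1.
v=5: a=5^0·(≡1), b=5^-7·(≡4) mod 5; (1|5)=+1, (4|5)=+1; (−1)^{0·-7·2}·(+1)^-7·(+1)^0 = +1.
v=17: a=17^-2·(≡12), b=17^-4·(≡4) mod 17; (12|17)=-1, (4|17)=+1; (−1)^{-2·-4·8}·(-1)^-4·(+1)^-2 = +1.
v=11: a=11^-2·(≡2), b=11^-3·(≡8) mod 11; (2|11)=-1, (8|11)=-1; (−1)^{-2·-3·5}·(-1)^-3·(-1)^-2 = -1.
|Ram(39, 1155)| = 4, even; anisotropic at {2, 3, 11, 13}.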